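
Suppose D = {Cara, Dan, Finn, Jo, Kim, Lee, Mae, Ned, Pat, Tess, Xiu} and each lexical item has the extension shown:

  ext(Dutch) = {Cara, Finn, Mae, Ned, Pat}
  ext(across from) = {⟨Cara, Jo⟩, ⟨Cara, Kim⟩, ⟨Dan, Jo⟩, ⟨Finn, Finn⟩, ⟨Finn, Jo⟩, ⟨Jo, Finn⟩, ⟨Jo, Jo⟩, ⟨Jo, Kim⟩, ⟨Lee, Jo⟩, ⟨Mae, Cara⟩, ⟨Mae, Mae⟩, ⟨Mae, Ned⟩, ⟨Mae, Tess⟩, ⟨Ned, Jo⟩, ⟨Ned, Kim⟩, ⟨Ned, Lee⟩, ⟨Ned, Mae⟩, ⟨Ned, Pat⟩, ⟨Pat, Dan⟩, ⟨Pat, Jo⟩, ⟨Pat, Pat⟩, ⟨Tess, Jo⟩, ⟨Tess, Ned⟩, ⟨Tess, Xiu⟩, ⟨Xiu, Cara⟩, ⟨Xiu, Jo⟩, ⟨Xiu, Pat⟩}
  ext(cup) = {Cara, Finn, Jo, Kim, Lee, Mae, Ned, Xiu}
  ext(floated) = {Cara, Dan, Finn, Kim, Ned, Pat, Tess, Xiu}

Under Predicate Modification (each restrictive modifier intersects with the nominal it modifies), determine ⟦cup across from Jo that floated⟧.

⟦across from Jo⟧ = {x : ⟨x, Jo⟩ ∈ ⟦across from⟧} = {Cara, Dan, Finn, Jo, Lee, Ned, Pat, Tess, Xiu}
⟦that floated⟧ = ⟦floated⟧ = {Cara, Dan, Finn, Kim, Ned, Pat, Tess, Xiu}
⟦cup⟧ = {Cara, Finn, Jo, Kim, Lee, Mae, Ned, Xiu}
… ∩ ⟦across from Jo⟧ = {Cara, Finn, Jo, Kim, Lee, Mae, Ned, Xiu} ∩ {Cara, Dan, Finn, Jo, Lee, Ned, Pat, Tess, Xiu} = {Cara, Finn, Jo, Lee, Ned, Xiu}
… ∩ ⟦that floated⟧ = {Cara, Finn, Jo, Lee, Ned, Xiu} ∩ {Cara, Dan, Finn, Kim, Ned, Pat, Tess, Xiu} = {Cara, Finn, Ned, Xiu}
So ⟦cup across from Jo that floated⟧ = {Cara, Finn, Ned, Xiu}.

{Cara, Finn, Ned, Xiu}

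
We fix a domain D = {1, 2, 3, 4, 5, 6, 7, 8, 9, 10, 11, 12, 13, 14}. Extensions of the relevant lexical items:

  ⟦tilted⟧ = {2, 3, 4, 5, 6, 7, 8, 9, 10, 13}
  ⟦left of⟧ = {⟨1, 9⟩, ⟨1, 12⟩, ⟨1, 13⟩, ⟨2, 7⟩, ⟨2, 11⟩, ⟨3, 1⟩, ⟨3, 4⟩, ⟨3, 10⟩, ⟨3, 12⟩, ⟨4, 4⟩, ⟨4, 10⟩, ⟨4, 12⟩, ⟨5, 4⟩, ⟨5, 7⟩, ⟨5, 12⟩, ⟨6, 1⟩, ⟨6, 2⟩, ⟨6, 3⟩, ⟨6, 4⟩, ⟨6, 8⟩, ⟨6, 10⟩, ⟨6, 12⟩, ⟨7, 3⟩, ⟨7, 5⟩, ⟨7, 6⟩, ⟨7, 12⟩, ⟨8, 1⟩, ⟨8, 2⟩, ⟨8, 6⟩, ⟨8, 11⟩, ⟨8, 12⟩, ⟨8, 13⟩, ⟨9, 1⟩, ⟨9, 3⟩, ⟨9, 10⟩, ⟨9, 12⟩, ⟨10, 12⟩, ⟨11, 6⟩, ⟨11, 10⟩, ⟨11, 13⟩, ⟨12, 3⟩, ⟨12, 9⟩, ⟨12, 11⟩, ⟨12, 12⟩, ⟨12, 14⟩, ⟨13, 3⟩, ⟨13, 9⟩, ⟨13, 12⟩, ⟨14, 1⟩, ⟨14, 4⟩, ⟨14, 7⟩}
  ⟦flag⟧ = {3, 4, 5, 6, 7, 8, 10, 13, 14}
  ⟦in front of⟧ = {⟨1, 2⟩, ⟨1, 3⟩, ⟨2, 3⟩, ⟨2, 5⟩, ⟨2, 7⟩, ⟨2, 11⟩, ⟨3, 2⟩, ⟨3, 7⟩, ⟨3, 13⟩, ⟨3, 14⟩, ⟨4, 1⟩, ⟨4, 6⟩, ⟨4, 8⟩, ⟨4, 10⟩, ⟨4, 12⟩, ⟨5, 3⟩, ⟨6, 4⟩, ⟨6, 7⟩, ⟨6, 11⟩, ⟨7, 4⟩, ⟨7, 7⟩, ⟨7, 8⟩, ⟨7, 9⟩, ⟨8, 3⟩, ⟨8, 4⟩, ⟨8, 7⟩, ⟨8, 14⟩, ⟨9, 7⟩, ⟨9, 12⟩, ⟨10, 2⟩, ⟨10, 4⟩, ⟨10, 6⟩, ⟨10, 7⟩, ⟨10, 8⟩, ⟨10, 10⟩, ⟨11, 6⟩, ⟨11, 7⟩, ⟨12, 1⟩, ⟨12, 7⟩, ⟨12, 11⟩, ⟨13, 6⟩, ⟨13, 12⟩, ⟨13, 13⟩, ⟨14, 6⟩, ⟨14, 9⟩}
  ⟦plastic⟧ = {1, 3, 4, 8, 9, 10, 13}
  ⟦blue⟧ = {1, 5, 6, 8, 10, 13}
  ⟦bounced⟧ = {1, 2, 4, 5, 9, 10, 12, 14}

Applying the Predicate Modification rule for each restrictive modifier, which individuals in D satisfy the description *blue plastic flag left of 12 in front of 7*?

⟦left of 12⟧ = {x : ⟨x, 12⟩ ∈ ⟦left of⟧} = {1, 3, 4, 5, 6, 7, 8, 9, 10, 12, 13}
⟦in front of 7⟧ = {x : ⟨x, 7⟩ ∈ ⟦in front of⟧} = {2, 3, 6, 7, 8, 9, 10, 11, 12}
⟦flag⟧ = {3, 4, 5, 6, 7, 8, 10, 13, 14}
… ∩ ⟦left of 12⟧ = {3, 4, 5, 6, 7, 8, 10, 13, 14} ∩ {1, 3, 4, 5, 6, 7, 8, 9, 10, 12, 13} = {3, 4, 5, 6, 7, 8, 10, 13}
… ∩ ⟦in front of 7⟧ = {3, 4, 5, 6, 7, 8, 10, 13} ∩ {2, 3, 6, 7, 8, 9, 10, 11, 12} = {3, 6, 7, 8, 10}
… ∩ ⟦blue⟧ = {3, 6, 7, 8, 10} ∩ {1, 5, 6, 8, 10, 13} = {6, 8, 10}
… ∩ ⟦plastic⟧ = {6, 8, 10} ∩ {1, 3, 4, 8, 9, 10, 13} = {8, 10}
So ⟦blue plastic flag left of 12 in front of 7⟧ = {8, 10}.

{8, 10}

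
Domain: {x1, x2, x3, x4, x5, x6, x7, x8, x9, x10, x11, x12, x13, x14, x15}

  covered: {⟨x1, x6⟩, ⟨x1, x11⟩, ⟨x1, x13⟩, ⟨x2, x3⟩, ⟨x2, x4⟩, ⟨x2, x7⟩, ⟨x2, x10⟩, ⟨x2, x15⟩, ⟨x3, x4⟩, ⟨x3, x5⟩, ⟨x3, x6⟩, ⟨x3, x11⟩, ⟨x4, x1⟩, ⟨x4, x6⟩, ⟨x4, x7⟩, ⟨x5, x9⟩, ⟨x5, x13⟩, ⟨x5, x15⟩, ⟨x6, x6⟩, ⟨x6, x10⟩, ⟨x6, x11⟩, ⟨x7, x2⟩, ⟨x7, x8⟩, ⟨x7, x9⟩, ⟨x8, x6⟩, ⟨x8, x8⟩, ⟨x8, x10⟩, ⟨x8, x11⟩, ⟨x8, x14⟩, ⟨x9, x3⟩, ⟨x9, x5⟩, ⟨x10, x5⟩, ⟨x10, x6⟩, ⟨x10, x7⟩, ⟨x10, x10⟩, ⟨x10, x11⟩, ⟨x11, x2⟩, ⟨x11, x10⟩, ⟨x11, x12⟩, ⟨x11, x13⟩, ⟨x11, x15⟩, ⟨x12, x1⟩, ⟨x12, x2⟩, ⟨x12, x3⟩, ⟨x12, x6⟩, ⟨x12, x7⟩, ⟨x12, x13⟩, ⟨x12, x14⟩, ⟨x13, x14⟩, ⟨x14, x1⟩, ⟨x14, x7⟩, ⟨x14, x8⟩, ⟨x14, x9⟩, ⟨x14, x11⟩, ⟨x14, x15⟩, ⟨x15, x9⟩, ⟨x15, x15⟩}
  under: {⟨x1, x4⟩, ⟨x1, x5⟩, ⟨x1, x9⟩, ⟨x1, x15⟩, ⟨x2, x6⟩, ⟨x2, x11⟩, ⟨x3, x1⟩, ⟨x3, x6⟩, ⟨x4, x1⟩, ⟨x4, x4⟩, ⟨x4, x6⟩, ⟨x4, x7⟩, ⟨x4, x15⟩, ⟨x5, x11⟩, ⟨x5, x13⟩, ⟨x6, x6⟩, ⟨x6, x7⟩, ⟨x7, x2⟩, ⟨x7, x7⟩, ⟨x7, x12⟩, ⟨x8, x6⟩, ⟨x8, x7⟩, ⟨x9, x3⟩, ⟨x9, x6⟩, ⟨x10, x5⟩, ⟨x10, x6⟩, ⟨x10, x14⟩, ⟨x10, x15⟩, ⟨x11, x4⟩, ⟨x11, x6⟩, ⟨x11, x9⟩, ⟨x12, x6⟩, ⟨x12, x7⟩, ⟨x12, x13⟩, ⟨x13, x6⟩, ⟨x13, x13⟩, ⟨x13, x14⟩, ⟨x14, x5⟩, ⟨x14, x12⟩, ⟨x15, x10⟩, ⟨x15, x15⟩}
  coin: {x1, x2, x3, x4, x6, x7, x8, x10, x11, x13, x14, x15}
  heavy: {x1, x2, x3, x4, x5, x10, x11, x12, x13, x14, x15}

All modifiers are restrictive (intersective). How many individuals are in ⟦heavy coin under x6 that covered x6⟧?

3

⟦under x6⟧ = {x : ⟨x, x6⟩ ∈ ⟦under⟧} = {x2, x3, x4, x6, x8, x9, x10, x11, x12, x13}
⟦that covered x6⟧ = {x : ⟨x, x6⟩ ∈ ⟦covered⟧} = {x1, x3, x4, x6, x8, x10, x12}
⟦coin⟧ = {x1, x2, x3, x4, x6, x7, x8, x10, x11, x13, x14, x15}
… ∩ ⟦under x6⟧ = {x1, x2, x3, x4, x6, x7, x8, x10, x11, x13, x14, x15} ∩ {x2, x3, x4, x6, x8, x9, x10, x11, x12, x13} = {x2, x3, x4, x6, x8, x10, x11, x13}
… ∩ ⟦that covered x6⟧ = {x2, x3, x4, x6, x8, x10, x11, x13} ∩ {x1, x3, x4, x6, x8, x10, x12} = {x3, x4, x6, x8, x10}
… ∩ ⟦heavy⟧ = {x3, x4, x6, x8, x10} ∩ {x1, x2, x3, x4, x5, x10, x11, x12, x13, x14, x15} = {x3, x4, x10}
⟦heavy coin under x6 that covered x6⟧ = {x3, x4, x10}, so the cardinality is 3.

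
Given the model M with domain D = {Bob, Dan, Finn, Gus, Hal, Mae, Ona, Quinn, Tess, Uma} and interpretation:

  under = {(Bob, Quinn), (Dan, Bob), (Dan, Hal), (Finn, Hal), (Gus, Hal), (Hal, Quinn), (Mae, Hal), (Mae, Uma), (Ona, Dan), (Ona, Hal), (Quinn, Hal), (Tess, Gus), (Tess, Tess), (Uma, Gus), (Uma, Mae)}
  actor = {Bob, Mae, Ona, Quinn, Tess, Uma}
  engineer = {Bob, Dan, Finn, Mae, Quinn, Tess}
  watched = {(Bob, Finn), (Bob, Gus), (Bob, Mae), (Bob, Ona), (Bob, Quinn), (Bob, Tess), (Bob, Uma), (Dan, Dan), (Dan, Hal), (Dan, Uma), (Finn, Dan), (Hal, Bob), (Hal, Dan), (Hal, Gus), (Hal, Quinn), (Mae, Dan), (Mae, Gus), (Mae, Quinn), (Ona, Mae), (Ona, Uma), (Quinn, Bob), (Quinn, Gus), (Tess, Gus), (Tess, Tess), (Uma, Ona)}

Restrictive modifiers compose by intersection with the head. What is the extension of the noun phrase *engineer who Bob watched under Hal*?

{Finn, Mae, Quinn}

⟦who Bob watched⟧ = {x : ⟨Bob, x⟩ ∈ ⟦watched⟧} = {Finn, Gus, Mae, Ona, Quinn, Tess, Uma}
⟦under Hal⟧ = {x : ⟨x, Hal⟩ ∈ ⟦under⟧} = {Dan, Finn, Gus, Mae, Ona, Quinn}
⟦engineer⟧ = {Bob, Dan, Finn, Mae, Quinn, Tess}
… ∩ ⟦who Bob watched⟧ = {Bob, Dan, Finn, Mae, Quinn, Tess} ∩ {Finn, Gus, Mae, Ona, Quinn, Tess, Uma} = {Finn, Mae, Quinn, Tess}
… ∩ ⟦under Hal⟧ = {Finn, Mae, Quinn, Tess} ∩ {Dan, Finn, Gus, Mae, Ona, Quinn} = {Finn, Mae, Quinn}
So ⟦engineer who Bob watched under Hal⟧ = {Finn, Mae, Quinn}.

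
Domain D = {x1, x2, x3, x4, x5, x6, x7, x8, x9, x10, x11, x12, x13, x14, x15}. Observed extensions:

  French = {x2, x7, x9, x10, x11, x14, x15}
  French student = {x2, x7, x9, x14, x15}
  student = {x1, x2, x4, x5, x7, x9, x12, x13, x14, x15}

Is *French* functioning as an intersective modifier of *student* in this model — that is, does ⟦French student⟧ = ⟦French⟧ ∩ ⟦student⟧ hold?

⟦French⟧ ∩ ⟦student⟧ = {x2, x7, x9, x10, x11, x14, x15} ∩ {x1, x2, x4, x5, x7, x9, x12, x13, x14, x15} = {x2, x7, x9, x14, x15}
Observed ⟦French student⟧ = {x2, x7, x9, x14, x15}.
These coincide, so the modifier is intersective here.

yes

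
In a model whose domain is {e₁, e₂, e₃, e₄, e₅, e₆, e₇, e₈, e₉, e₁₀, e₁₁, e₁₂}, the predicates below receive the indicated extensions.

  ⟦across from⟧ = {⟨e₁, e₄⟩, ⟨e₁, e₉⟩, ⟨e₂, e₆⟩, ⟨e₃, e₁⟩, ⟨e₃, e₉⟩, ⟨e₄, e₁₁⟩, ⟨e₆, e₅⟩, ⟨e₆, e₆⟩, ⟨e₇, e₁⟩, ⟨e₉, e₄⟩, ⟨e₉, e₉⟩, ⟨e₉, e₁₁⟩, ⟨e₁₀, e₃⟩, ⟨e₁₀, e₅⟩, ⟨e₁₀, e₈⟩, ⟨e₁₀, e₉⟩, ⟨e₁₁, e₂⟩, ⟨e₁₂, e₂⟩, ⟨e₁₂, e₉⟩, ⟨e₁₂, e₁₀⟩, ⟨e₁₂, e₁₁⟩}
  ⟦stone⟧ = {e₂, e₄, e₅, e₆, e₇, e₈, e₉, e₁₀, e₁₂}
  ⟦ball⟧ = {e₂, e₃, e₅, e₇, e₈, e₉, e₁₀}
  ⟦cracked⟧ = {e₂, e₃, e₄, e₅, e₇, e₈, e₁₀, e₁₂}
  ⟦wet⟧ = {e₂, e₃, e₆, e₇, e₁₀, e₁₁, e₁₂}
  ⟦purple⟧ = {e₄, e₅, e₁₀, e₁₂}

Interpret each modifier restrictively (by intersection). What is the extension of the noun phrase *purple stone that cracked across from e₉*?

⟦that cracked⟧ = ⟦cracked⟧ = {e₂, e₃, e₄, e₅, e₇, e₈, e₁₀, e₁₂}
⟦across from e₉⟧ = {x : ⟨x, e₉⟩ ∈ ⟦across from⟧} = {e₁, e₃, e₉, e₁₀, e₁₂}
⟦stone⟧ = {e₂, e₄, e₅, e₆, e₇, e₈, e₉, e₁₀, e₁₂}
… ∩ ⟦that cracked⟧ = {e₂, e₄, e₅, e₆, e₇, e₈, e₉, e₁₀, e₁₂} ∩ {e₂, e₃, e₄, e₅, e₇, e₈, e₁₀, e₁₂} = {e₂, e₄, e₅, e₇, e₈, e₁₀, e₁₂}
… ∩ ⟦across from e₉⟧ = {e₂, e₄, e₅, e₇, e₈, e₁₀, e₁₂} ∩ {e₁, e₃, e₉, e₁₀, e₁₂} = {e₁₀, e₁₂}
… ∩ ⟦purple⟧ = {e₁₀, e₁₂} ∩ {e₄, e₅, e₁₀, e₁₂} = {e₁₀, e₁₂}
So ⟦purple stone that cracked across from e₉⟧ = {e₁₀, e₁₂}.

{e₁₀, e₁₂}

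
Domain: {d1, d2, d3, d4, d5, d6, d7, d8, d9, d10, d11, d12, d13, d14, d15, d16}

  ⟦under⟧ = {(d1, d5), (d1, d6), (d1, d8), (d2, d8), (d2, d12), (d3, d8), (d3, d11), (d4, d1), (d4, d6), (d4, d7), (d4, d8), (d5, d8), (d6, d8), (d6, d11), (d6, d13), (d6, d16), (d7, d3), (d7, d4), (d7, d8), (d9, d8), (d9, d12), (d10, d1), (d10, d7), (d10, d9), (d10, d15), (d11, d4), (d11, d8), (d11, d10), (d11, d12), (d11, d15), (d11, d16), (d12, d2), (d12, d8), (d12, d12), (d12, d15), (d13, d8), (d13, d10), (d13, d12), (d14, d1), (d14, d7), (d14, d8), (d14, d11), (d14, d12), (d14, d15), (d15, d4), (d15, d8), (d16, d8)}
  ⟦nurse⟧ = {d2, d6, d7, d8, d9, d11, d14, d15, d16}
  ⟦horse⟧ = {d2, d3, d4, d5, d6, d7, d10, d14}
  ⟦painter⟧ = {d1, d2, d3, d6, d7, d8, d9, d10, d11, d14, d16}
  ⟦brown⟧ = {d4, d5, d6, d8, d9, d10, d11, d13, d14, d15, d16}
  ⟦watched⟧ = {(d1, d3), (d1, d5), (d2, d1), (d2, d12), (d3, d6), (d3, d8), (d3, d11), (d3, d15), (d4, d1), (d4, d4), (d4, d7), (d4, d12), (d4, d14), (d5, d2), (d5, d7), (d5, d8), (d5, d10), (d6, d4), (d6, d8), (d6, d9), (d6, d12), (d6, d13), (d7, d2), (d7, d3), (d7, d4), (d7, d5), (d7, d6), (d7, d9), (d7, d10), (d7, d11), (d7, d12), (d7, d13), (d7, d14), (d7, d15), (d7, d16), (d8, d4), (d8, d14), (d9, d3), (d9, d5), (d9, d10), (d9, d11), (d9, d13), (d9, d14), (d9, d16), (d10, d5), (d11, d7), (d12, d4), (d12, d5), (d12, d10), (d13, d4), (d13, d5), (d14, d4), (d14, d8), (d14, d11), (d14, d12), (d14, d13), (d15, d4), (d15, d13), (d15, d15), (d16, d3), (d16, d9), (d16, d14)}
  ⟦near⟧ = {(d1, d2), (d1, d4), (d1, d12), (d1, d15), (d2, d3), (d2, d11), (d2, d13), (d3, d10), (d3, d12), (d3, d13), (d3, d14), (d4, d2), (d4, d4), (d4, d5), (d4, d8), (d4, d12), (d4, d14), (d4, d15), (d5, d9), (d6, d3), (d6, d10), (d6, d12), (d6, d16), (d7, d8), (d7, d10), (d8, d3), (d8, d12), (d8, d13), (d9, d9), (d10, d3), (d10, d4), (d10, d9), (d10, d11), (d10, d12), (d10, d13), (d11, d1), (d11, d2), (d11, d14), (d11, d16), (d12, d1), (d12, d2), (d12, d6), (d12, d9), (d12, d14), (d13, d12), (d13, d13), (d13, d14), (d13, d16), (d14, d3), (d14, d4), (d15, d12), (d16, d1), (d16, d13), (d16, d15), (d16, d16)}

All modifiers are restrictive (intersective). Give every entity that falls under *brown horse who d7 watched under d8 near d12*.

⟦who d7 watched⟧ = {x : ⟨d7, x⟩ ∈ ⟦watched⟧} = {d2, d3, d4, d5, d6, d9, d10, d11, d12, d13, d14, d15, d16}
⟦under d8⟧ = {x : ⟨x, d8⟩ ∈ ⟦under⟧} = {d1, d2, d3, d4, d5, d6, d7, d9, d11, d12, d13, d14, d15, d16}
⟦near d12⟧ = {x : ⟨x, d12⟩ ∈ ⟦near⟧} = {d1, d3, d4, d6, d8, d10, d13, d15}
⟦horse⟧ = {d2, d3, d4, d5, d6, d7, d10, d14}
… ∩ ⟦who d7 watched⟧ = {d2, d3, d4, d5, d6, d7, d10, d14} ∩ {d2, d3, d4, d5, d6, d9, d10, d11, d12, d13, d14, d15, d16} = {d2, d3, d4, d5, d6, d10, d14}
… ∩ ⟦under d8⟧ = {d2, d3, d4, d5, d6, d10, d14} ∩ {d1, d2, d3, d4, d5, d6, d7, d9, d11, d12, d13, d14, d15, d16} = {d2, d3, d4, d5, d6, d14}
… ∩ ⟦near d12⟧ = {d2, d3, d4, d5, d6, d14} ∩ {d1, d3, d4, d6, d8, d10, d13, d15} = {d3, d4, d6}
… ∩ ⟦brown⟧ = {d3, d4, d6} ∩ {d4, d5, d6, d8, d9, d10, d11, d13, d14, d15, d16} = {d4, d6}
So ⟦brown horse who d7 watched under d8 near d12⟧ = {d4, d6}.

{d4, d6}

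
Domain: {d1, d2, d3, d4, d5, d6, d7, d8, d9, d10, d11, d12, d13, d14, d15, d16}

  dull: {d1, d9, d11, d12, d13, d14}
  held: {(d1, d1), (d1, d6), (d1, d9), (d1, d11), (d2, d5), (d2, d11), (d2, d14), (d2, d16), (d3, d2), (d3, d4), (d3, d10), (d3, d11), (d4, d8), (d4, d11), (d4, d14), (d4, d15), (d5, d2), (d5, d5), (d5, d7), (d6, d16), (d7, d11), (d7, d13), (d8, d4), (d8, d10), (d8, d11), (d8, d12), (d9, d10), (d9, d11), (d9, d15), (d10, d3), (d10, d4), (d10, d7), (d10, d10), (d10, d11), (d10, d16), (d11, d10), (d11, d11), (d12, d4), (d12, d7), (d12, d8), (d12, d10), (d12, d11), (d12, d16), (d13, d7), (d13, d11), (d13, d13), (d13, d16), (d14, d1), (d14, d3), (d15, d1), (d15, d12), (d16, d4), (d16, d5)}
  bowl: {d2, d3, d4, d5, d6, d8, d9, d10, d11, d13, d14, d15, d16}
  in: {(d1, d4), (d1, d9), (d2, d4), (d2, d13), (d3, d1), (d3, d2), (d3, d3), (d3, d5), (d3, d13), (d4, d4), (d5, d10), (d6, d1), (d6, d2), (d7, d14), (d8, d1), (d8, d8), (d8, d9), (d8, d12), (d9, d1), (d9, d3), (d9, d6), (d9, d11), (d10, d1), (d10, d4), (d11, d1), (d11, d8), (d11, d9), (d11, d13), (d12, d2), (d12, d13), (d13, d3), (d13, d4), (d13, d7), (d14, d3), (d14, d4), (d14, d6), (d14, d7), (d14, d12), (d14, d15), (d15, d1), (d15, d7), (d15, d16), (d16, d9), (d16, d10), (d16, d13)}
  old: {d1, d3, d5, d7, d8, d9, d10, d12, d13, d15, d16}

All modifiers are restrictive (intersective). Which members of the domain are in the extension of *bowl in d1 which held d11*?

⟦in d1⟧ = {x : ⟨x, d1⟩ ∈ ⟦in⟧} = {d3, d6, d8, d9, d10, d11, d15}
⟦which held d11⟧ = {x : ⟨x, d11⟩ ∈ ⟦held⟧} = {d1, d2, d3, d4, d7, d8, d9, d10, d11, d12, d13}
⟦bowl⟧ = {d2, d3, d4, d5, d6, d8, d9, d10, d11, d13, d14, d15, d16}
… ∩ ⟦in d1⟧ = {d2, d3, d4, d5, d6, d8, d9, d10, d11, d13, d14, d15, d16} ∩ {d3, d6, d8, d9, d10, d11, d15} = {d3, d6, d8, d9, d10, d11, d15}
… ∩ ⟦which held d11⟧ = {d3, d6, d8, d9, d10, d11, d15} ∩ {d1, d2, d3, d4, d7, d8, d9, d10, d11, d12, d13} = {d3, d8, d9, d10, d11}
So ⟦bowl in d1 which held d11⟧ = {d3, d8, d9, d10, d11}.

{d3, d8, d9, d10, d11}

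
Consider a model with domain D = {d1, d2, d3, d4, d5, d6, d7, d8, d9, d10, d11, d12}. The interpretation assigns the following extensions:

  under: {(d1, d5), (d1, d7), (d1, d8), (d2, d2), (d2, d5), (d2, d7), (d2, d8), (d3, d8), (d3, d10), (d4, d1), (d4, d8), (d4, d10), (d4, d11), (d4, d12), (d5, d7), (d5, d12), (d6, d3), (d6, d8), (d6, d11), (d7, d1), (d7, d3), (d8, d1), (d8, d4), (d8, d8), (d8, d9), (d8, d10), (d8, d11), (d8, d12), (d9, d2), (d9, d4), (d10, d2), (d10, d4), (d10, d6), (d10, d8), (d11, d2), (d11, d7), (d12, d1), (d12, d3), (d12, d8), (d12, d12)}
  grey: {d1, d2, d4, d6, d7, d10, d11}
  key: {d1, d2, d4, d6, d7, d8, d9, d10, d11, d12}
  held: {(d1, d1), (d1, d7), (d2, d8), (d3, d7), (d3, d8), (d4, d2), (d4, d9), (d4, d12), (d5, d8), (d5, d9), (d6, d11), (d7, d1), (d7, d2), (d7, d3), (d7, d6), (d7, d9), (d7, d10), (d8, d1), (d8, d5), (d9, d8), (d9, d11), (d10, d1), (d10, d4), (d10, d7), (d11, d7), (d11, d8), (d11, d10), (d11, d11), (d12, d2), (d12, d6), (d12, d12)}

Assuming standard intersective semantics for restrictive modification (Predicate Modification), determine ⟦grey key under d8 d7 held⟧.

⟦under d8⟧ = {x : ⟨x, d8⟩ ∈ ⟦under⟧} = {d1, d2, d3, d4, d6, d8, d10, d12}
⟦d7 held⟧ = {x : ⟨d7, x⟩ ∈ ⟦held⟧} = {d1, d2, d3, d6, d9, d10}
⟦key⟧ = {d1, d2, d4, d6, d7, d8, d9, d10, d11, d12}
… ∩ ⟦under d8⟧ = {d1, d2, d4, d6, d7, d8, d9, d10, d11, d12} ∩ {d1, d2, d3, d4, d6, d8, d10, d12} = {d1, d2, d4, d6, d8, d10, d12}
… ∩ ⟦d7 held⟧ = {d1, d2, d4, d6, d8, d10, d12} ∩ {d1, d2, d3, d6, d9, d10} = {d1, d2, d6, d10}
… ∩ ⟦grey⟧ = {d1, d2, d6, d10} ∩ {d1, d2, d4, d6, d7, d10, d11} = {d1, d2, d6, d10}
So ⟦grey key under d8 d7 held⟧ = {d1, d2, d6, d10}.

{d1, d2, d6, d10}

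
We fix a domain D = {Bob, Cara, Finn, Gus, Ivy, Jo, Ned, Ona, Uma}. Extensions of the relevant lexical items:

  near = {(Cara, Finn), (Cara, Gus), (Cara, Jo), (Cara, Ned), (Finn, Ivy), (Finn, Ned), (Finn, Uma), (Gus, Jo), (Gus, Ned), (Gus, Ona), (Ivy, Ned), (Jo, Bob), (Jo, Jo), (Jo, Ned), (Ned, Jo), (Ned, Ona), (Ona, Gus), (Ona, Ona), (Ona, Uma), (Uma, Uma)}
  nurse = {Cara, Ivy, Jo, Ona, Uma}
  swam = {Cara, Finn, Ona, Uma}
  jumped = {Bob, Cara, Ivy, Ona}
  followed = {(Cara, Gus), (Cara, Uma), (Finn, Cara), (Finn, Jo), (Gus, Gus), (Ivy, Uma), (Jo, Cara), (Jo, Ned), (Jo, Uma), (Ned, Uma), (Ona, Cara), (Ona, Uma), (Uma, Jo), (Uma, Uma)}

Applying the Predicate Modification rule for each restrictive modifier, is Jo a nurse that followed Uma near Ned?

⟦that followed Uma⟧ = {x : ⟨x, Uma⟩ ∈ ⟦followed⟧} = {Cara, Ivy, Jo, Ned, Ona, Uma}
⟦near Ned⟧ = {x : ⟨x, Ned⟩ ∈ ⟦near⟧} = {Cara, Finn, Gus, Ivy, Jo}
⟦nurse⟧ = {Cara, Ivy, Jo, Ona, Uma}
… ∩ ⟦that followed Uma⟧ = {Cara, Ivy, Jo, Ona, Uma} ∩ {Cara, Ivy, Jo, Ned, Ona, Uma} = {Cara, Ivy, Jo, Ona, Uma}
… ∩ ⟦near Ned⟧ = {Cara, Ivy, Jo, Ona, Uma} ∩ {Cara, Finn, Gus, Ivy, Jo} = {Cara, Ivy, Jo}
⟦nurse that followed Uma near Ned⟧ = {Cara, Ivy, Jo}; Jo ∈ this set.

yes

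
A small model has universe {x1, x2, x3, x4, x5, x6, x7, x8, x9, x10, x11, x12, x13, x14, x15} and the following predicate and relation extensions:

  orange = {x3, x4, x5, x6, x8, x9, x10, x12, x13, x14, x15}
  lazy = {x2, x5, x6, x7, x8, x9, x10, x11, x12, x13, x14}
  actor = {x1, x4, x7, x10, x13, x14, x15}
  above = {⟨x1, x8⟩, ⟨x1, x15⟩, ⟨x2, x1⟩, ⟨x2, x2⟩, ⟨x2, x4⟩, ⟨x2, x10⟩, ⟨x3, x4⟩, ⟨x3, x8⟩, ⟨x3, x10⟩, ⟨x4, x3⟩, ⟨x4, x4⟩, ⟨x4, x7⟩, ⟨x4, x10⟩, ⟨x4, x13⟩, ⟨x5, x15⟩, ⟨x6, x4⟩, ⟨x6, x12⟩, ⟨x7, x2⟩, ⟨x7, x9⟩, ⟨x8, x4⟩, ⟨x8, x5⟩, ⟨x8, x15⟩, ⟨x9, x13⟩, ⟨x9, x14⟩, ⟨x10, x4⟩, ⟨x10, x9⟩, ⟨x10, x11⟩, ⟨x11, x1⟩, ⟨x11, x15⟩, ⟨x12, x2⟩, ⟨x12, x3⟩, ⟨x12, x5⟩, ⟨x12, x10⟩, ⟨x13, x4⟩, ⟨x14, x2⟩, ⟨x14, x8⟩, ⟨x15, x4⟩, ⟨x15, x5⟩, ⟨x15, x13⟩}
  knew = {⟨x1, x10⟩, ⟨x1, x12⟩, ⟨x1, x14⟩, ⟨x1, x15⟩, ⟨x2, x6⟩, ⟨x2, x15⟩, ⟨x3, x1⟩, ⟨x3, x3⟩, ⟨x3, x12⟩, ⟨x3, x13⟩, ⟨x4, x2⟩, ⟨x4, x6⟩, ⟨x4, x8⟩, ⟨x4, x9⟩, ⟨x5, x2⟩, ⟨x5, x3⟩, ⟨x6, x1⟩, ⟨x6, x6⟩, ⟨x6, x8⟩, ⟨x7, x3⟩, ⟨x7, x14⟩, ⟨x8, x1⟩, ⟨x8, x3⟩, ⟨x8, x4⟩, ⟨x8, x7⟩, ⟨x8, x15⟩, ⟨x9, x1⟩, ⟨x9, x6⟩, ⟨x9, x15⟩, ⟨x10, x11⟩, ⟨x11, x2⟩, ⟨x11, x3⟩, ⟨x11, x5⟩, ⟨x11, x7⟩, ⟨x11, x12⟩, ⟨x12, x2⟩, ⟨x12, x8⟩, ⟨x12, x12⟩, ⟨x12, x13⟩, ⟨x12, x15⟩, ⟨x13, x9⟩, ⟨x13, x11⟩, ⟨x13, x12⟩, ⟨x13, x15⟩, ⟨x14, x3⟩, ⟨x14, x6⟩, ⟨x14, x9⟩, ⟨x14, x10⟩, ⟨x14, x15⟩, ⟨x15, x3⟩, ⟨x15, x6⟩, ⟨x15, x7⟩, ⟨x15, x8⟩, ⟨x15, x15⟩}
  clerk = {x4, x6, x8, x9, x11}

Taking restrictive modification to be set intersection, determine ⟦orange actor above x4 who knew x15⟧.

{x13, x15}

⟦above x4⟧ = {x : ⟨x, x4⟩ ∈ ⟦above⟧} = {x2, x3, x4, x6, x8, x10, x13, x15}
⟦who knew x15⟧ = {x : ⟨x, x15⟩ ∈ ⟦knew⟧} = {x1, x2, x8, x9, x12, x13, x14, x15}
⟦actor⟧ = {x1, x4, x7, x10, x13, x14, x15}
… ∩ ⟦above x4⟧ = {x1, x4, x7, x10, x13, x14, x15} ∩ {x2, x3, x4, x6, x8, x10, x13, x15} = {x4, x10, x13, x15}
… ∩ ⟦who knew x15⟧ = {x4, x10, x13, x15} ∩ {x1, x2, x8, x9, x12, x13, x14, x15} = {x13, x15}
… ∩ ⟦orange⟧ = {x13, x15} ∩ {x3, x4, x5, x6, x8, x9, x10, x12, x13, x14, x15} = {x13, x15}
So ⟦orange actor above x4 who knew x15⟧ = {x13, x15}.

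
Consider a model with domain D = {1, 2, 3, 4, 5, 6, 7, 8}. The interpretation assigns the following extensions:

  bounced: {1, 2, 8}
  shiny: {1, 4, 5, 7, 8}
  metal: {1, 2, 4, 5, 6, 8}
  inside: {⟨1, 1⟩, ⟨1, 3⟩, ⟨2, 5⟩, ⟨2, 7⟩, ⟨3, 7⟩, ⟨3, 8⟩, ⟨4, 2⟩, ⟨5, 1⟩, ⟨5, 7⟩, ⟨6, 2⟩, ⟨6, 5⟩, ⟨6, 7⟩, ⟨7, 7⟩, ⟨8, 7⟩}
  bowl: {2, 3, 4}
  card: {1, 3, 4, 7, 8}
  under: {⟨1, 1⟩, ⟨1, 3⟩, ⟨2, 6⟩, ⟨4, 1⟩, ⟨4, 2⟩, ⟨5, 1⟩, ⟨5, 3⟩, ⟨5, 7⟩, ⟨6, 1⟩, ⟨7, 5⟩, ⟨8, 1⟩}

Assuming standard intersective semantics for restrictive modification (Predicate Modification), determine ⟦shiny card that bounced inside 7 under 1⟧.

⟦that bounced⟧ = ⟦bounced⟧ = {1, 2, 8}
⟦inside 7⟧ = {x : ⟨x, 7⟩ ∈ ⟦inside⟧} = {2, 3, 5, 6, 7, 8}
⟦under 1⟧ = {x : ⟨x, 1⟩ ∈ ⟦under⟧} = {1, 4, 5, 6, 8}
⟦card⟧ = {1, 3, 4, 7, 8}
… ∩ ⟦that bounced⟧ = {1, 3, 4, 7, 8} ∩ {1, 2, 8} = {1, 8}
… ∩ ⟦inside 7⟧ = {1, 8} ∩ {2, 3, 5, 6, 7, 8} = {8}
… ∩ ⟦under 1⟧ = {8} ∩ {1, 4, 5, 6, 8} = {8}
… ∩ ⟦shiny⟧ = {8} ∩ {1, 4, 5, 7, 8} = {8}
So ⟦shiny card that bounced inside 7 under 1⟧ = {8}.

{8}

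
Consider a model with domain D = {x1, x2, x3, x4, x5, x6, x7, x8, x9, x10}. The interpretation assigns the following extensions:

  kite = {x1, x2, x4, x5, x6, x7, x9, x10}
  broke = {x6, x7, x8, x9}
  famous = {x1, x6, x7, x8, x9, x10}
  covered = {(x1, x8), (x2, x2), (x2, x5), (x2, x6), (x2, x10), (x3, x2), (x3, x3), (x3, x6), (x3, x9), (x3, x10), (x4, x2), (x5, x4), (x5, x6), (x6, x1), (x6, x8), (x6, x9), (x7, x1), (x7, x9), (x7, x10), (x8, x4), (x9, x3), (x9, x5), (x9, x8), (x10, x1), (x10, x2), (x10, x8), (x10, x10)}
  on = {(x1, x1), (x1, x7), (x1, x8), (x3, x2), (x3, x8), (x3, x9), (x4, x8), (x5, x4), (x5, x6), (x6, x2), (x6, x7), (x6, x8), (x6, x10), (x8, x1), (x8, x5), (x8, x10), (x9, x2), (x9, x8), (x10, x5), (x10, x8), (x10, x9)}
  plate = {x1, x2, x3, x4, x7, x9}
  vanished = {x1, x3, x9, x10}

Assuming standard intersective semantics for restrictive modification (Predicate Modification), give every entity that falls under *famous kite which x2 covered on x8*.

{x6, x10}

⟦which x2 covered⟧ = {x : ⟨x2, x⟩ ∈ ⟦covered⟧} = {x2, x5, x6, x10}
⟦on x8⟧ = {x : ⟨x, x8⟩ ∈ ⟦on⟧} = {x1, x3, x4, x6, x9, x10}
⟦kite⟧ = {x1, x2, x4, x5, x6, x7, x9, x10}
… ∩ ⟦which x2 covered⟧ = {x1, x2, x4, x5, x6, x7, x9, x10} ∩ {x2, x5, x6, x10} = {x2, x5, x6, x10}
… ∩ ⟦on x8⟧ = {x2, x5, x6, x10} ∩ {x1, x3, x4, x6, x9, x10} = {x6, x10}
… ∩ ⟦famous⟧ = {x6, x10} ∩ {x1, x6, x7, x8, x9, x10} = {x6, x10}
So ⟦famous kite which x2 covered on x8⟧ = {x6, x10}.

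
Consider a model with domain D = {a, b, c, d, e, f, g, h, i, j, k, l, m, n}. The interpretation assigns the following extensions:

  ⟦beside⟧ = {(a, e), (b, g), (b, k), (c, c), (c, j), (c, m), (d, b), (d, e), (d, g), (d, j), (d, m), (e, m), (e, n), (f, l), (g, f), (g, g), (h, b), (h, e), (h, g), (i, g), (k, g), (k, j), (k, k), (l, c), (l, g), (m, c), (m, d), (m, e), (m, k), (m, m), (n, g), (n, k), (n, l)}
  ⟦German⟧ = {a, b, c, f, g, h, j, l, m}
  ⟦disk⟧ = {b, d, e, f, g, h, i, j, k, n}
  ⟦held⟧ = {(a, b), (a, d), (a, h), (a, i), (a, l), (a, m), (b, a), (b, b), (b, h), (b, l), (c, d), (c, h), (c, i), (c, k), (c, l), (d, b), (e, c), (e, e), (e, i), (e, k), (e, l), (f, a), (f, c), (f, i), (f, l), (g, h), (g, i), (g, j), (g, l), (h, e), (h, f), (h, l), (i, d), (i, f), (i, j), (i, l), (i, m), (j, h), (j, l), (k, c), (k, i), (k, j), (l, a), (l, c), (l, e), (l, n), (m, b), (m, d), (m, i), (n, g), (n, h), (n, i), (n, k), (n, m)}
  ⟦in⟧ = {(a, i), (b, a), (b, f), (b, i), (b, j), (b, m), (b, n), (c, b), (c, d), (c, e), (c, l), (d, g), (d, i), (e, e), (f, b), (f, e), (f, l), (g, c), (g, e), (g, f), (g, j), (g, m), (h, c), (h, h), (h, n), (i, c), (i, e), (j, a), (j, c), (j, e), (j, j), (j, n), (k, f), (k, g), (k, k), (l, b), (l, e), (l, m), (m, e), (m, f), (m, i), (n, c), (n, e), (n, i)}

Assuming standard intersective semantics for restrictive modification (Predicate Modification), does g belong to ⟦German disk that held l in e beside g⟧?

yes

⟦that held l⟧ = {x : ⟨x, l⟩ ∈ ⟦held⟧} = {a, b, c, e, f, g, h, i, j}
⟦in e⟧ = {x : ⟨x, e⟩ ∈ ⟦in⟧} = {c, e, f, g, i, j, l, m, n}
⟦beside g⟧ = {x : ⟨x, g⟩ ∈ ⟦beside⟧} = {b, d, g, h, i, k, l, n}
⟦disk⟧ = {b, d, e, f, g, h, i, j, k, n}
… ∩ ⟦that held l⟧ = {b, d, e, f, g, h, i, j, k, n} ∩ {a, b, c, e, f, g, h, i, j} = {b, e, f, g, h, i, j}
… ∩ ⟦in e⟧ = {b, e, f, g, h, i, j} ∩ {c, e, f, g, i, j, l, m, n} = {e, f, g, i, j}
… ∩ ⟦beside g⟧ = {e, f, g, i, j} ∩ {b, d, g, h, i, k, l, n} = {g, i}
… ∩ ⟦German⟧ = {g, i} ∩ {a, b, c, f, g, h, j, l, m} = {g}
⟦German disk that held l in e beside g⟧ = {g}; g ∈ this set.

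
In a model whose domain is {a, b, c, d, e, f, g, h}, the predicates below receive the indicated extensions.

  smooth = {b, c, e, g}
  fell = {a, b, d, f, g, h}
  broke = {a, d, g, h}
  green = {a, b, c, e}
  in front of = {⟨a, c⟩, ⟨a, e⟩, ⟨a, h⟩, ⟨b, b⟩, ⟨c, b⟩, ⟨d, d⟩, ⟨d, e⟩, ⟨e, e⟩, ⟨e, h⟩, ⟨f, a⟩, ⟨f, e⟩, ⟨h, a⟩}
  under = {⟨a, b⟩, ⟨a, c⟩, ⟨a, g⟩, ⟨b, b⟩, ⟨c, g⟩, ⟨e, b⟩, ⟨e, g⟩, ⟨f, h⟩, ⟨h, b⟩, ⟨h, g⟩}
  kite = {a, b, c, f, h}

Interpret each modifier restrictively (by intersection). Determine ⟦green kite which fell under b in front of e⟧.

⟦which fell⟧ = ⟦fell⟧ = {a, b, d, f, g, h}
⟦under b⟧ = {x : ⟨x, b⟩ ∈ ⟦under⟧} = {a, b, e, h}
⟦in front of e⟧ = {x : ⟨x, e⟩ ∈ ⟦in front of⟧} = {a, d, e, f}
⟦kite⟧ = {a, b, c, f, h}
… ∩ ⟦which fell⟧ = {a, b, c, f, h} ∩ {a, b, d, f, g, h} = {a, b, f, h}
… ∩ ⟦under b⟧ = {a, b, f, h} ∩ {a, b, e, h} = {a, b, h}
… ∩ ⟦in front of e⟧ = {a, b, h} ∩ {a, d, e, f} = {a}
… ∩ ⟦green⟧ = {a} ∩ {a, b, c, e} = {a}
So ⟦green kite which fell under b in front of e⟧ = {a}.

{a}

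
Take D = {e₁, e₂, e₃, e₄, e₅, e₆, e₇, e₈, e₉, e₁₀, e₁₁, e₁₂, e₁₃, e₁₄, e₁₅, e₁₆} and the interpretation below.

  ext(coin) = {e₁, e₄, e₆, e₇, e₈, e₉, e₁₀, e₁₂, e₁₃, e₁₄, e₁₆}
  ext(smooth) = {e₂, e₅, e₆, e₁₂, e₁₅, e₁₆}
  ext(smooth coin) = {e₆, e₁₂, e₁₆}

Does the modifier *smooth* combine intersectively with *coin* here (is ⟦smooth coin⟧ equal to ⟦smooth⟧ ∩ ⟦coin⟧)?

yes

⟦smooth⟧ ∩ ⟦coin⟧ = {e₂, e₅, e₆, e₁₂, e₁₅, e₁₆} ∩ {e₁, e₄, e₆, e₇, e₈, e₉, e₁₀, e₁₂, e₁₃, e₁₄, e₁₆} = {e₆, e₁₂, e₁₆}
Observed ⟦smooth coin⟧ = {e₆, e₁₂, e₁₆}.
These coincide, so the modifier is intersective here.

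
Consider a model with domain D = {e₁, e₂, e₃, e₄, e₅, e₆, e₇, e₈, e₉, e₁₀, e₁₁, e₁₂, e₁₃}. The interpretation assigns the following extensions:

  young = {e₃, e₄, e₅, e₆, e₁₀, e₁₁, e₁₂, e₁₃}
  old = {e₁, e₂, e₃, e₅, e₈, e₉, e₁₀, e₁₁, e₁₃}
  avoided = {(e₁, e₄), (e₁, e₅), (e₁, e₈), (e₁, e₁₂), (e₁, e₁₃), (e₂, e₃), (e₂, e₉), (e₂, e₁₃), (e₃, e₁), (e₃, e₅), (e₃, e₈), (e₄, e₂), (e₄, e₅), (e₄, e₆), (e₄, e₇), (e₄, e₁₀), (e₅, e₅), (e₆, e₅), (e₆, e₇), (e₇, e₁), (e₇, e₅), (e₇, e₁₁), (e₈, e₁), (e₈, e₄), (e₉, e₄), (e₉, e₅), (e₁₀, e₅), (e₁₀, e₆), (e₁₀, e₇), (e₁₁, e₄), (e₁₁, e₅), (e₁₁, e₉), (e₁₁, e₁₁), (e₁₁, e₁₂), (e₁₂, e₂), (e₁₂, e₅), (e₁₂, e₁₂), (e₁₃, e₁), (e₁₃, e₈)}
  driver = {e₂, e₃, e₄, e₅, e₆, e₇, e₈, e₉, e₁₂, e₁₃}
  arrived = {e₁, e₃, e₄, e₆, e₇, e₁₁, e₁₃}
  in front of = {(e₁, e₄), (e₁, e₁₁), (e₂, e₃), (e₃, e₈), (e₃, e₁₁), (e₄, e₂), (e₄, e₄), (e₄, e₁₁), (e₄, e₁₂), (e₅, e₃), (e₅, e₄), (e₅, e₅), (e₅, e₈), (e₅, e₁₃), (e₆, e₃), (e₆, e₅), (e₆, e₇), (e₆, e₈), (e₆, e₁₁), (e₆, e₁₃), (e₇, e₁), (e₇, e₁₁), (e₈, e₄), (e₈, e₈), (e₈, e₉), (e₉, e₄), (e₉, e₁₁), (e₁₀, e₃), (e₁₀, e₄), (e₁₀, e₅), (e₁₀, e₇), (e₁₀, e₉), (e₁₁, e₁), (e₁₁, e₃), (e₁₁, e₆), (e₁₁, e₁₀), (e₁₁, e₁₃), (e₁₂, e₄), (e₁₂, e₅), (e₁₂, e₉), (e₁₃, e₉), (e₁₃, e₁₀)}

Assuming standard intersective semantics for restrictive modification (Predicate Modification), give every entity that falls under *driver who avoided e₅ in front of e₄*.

⟦who avoided e₅⟧ = {x : ⟨x, e₅⟩ ∈ ⟦avoided⟧} = {e₁, e₃, e₄, e₅, e₆, e₇, e₉, e₁₀, e₁₁, e₁₂}
⟦in front of e₄⟧ = {x : ⟨x, e₄⟩ ∈ ⟦in front of⟧} = {e₁, e₄, e₅, e₈, e₉, e₁₀, e₁₂}
⟦driver⟧ = {e₂, e₃, e₄, e₅, e₆, e₇, e₈, e₉, e₁₂, e₁₃}
… ∩ ⟦who avoided e₅⟧ = {e₂, e₃, e₄, e₅, e₆, e₇, e₈, e₉, e₁₂, e₁₃} ∩ {e₁, e₃, e₄, e₅, e₆, e₇, e₉, e₁₀, e₁₁, e₁₂} = {e₃, e₄, e₅, e₆, e₇, e₉, e₁₂}
… ∩ ⟦in front of e₄⟧ = {e₃, e₄, e₅, e₆, e₇, e₉, e₁₂} ∩ {e₁, e₄, e₅, e₈, e₉, e₁₀, e₁₂} = {e₄, e₅, e₉, e₁₂}
So ⟦driver who avoided e₅ in front of e₄⟧ = {e₄, e₅, e₉, e₁₂}.

{e₄, e₅, e₉, e₁₂}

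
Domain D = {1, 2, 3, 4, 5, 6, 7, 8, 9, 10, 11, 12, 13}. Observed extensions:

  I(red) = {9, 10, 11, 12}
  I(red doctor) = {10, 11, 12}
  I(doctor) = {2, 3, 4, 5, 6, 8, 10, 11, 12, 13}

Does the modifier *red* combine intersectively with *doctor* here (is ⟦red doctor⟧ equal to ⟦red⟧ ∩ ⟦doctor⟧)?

yes

⟦red⟧ ∩ ⟦doctor⟧ = {9, 10, 11, 12} ∩ {2, 3, 4, 5, 6, 8, 10, 11, 12, 13} = {10, 11, 12}
Observed ⟦red doctor⟧ = {10, 11, 12}.
These coincide, so the modifier is intersective here.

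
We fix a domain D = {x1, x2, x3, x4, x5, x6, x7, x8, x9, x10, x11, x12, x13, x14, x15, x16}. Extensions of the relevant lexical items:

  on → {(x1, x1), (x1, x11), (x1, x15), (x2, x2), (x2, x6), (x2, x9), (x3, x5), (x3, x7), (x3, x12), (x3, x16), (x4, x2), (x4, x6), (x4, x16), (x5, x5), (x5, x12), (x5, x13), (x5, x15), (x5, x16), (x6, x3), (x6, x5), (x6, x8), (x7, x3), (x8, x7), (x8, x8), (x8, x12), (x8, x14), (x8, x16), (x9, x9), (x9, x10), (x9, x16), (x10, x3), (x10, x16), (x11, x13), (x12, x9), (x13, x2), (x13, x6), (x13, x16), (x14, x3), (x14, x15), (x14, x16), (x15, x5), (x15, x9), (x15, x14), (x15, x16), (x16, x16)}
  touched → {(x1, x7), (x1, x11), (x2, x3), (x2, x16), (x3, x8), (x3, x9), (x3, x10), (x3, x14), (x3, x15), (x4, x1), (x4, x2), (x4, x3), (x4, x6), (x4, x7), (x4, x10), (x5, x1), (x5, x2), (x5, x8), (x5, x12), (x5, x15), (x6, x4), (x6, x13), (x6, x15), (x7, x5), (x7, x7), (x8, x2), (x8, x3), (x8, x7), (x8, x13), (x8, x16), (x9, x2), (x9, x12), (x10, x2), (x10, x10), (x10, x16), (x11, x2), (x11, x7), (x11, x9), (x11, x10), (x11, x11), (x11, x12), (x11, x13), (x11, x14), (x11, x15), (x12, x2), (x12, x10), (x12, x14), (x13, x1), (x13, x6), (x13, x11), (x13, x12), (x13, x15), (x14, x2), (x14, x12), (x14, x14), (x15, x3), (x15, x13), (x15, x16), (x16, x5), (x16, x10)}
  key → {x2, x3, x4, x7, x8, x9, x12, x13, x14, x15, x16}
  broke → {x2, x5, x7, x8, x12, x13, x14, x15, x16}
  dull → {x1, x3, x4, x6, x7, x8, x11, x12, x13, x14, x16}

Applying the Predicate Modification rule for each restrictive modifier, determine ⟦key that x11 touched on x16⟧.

⟦that x11 touched⟧ = {x : ⟨x11, x⟩ ∈ ⟦touched⟧} = {x2, x7, x9, x10, x11, x12, x13, x14, x15}
⟦on x16⟧ = {x : ⟨x, x16⟩ ∈ ⟦on⟧} = {x3, x4, x5, x8, x9, x10, x13, x14, x15, x16}
⟦key⟧ = {x2, x3, x4, x7, x8, x9, x12, x13, x14, x15, x16}
… ∩ ⟦that x11 touched⟧ = {x2, x3, x4, x7, x8, x9, x12, x13, x14, x15, x16} ∩ {x2, x7, x9, x10, x11, x12, x13, x14, x15} = {x2, x7, x9, x12, x13, x14, x15}
… ∩ ⟦on x16⟧ = {x2, x7, x9, x12, x13, x14, x15} ∩ {x3, x4, x5, x8, x9, x10, x13, x14, x15, x16} = {x9, x13, x14, x15}
So ⟦key that x11 touched on x16⟧ = {x9, x13, x14, x15}.

{x9, x13, x14, x15}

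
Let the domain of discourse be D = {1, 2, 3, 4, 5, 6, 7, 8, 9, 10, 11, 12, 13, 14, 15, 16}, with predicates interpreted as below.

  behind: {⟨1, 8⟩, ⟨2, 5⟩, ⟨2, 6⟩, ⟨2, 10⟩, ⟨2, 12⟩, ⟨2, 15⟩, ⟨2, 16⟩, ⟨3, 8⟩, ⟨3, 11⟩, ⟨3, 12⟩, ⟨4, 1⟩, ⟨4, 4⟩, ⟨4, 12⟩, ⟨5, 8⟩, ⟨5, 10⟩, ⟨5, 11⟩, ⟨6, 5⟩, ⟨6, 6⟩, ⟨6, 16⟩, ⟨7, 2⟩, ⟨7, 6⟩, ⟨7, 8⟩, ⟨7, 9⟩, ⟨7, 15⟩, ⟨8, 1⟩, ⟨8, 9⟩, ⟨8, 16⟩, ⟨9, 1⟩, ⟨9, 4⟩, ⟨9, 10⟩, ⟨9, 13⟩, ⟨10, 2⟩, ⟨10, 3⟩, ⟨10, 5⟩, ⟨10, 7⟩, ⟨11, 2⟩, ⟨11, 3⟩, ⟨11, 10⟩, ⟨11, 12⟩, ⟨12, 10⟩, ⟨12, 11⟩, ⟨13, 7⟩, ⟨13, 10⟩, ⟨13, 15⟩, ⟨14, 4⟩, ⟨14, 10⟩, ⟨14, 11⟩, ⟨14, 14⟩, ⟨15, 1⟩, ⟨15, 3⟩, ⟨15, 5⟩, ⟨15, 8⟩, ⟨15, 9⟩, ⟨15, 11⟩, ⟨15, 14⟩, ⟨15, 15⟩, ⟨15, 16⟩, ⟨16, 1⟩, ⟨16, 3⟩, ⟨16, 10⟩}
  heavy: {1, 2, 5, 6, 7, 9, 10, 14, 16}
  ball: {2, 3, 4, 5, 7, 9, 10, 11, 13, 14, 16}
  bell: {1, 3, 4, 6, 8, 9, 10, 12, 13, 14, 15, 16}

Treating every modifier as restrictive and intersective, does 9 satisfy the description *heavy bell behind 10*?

yes

⟦behind 10⟧ = {x : ⟨x, 10⟩ ∈ ⟦behind⟧} = {2, 5, 9, 11, 12, 13, 14, 16}
⟦bell⟧ = {1, 3, 4, 6, 8, 9, 10, 12, 13, 14, 15, 16}
… ∩ ⟦behind 10⟧ = {1, 3, 4, 6, 8, 9, 10, 12, 13, 14, 15, 16} ∩ {2, 5, 9, 11, 12, 13, 14, 16} = {9, 12, 13, 14, 16}
… ∩ ⟦heavy⟧ = {9, 12, 13, 14, 16} ∩ {1, 2, 5, 6, 7, 9, 10, 14, 16} = {9, 14, 16}
⟦heavy bell behind 10⟧ = {9, 14, 16}; 9 ∈ this set.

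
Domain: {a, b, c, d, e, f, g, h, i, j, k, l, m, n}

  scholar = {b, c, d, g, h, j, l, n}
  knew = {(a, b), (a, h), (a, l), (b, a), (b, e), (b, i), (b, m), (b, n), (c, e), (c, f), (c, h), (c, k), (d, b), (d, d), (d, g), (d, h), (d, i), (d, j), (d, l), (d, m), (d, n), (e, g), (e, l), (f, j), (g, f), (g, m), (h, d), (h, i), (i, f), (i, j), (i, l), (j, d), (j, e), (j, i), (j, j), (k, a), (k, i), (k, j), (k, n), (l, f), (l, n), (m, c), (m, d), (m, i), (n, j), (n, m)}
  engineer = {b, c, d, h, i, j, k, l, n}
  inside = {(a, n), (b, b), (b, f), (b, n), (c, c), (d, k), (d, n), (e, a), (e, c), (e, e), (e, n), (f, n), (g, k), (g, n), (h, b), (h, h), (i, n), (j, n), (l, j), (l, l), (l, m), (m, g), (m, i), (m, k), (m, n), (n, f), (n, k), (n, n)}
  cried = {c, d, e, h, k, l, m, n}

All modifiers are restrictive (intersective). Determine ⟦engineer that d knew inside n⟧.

{b, d, i, j, n}

⟦that d knew⟧ = {x : ⟨d, x⟩ ∈ ⟦knew⟧} = {b, d, g, h, i, j, l, m, n}
⟦inside n⟧ = {x : ⟨x, n⟩ ∈ ⟦inside⟧} = {a, b, d, e, f, g, i, j, m, n}
⟦engineer⟧ = {b, c, d, h, i, j, k, l, n}
… ∩ ⟦that d knew⟧ = {b, c, d, h, i, j, k, l, n} ∩ {b, d, g, h, i, j, l, m, n} = {b, d, h, i, j, l, n}
… ∩ ⟦inside n⟧ = {b, d, h, i, j, l, n} ∩ {a, b, d, e, f, g, i, j, m, n} = {b, d, i, j, n}
So ⟦engineer that d knew inside n⟧ = {b, d, i, j, n}.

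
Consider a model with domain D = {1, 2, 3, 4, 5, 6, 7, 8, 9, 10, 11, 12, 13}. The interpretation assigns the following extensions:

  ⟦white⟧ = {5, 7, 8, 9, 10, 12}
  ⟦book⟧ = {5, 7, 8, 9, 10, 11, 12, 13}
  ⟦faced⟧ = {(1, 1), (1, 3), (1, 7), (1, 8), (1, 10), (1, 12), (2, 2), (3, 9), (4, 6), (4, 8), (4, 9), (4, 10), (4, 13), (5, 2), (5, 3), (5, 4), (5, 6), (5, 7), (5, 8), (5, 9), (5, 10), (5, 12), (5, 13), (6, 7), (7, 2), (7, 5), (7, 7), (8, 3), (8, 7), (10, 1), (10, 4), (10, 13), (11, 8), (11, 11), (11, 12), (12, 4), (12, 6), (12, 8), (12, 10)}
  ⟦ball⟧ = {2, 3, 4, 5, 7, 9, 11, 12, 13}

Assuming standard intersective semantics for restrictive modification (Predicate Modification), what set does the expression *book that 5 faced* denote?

⟦that 5 faced⟧ = {x : ⟨5, x⟩ ∈ ⟦faced⟧} = {2, 3, 4, 6, 7, 8, 9, 10, 12, 13}
⟦book⟧ = {5, 7, 8, 9, 10, 11, 12, 13}
… ∩ ⟦that 5 faced⟧ = {5, 7, 8, 9, 10, 11, 12, 13} ∩ {2, 3, 4, 6, 7, 8, 9, 10, 12, 13} = {7, 8, 9, 10, 12, 13}
So ⟦book that 5 faced⟧ = {7, 8, 9, 10, 12, 13}.

{7, 8, 9, 10, 12, 13}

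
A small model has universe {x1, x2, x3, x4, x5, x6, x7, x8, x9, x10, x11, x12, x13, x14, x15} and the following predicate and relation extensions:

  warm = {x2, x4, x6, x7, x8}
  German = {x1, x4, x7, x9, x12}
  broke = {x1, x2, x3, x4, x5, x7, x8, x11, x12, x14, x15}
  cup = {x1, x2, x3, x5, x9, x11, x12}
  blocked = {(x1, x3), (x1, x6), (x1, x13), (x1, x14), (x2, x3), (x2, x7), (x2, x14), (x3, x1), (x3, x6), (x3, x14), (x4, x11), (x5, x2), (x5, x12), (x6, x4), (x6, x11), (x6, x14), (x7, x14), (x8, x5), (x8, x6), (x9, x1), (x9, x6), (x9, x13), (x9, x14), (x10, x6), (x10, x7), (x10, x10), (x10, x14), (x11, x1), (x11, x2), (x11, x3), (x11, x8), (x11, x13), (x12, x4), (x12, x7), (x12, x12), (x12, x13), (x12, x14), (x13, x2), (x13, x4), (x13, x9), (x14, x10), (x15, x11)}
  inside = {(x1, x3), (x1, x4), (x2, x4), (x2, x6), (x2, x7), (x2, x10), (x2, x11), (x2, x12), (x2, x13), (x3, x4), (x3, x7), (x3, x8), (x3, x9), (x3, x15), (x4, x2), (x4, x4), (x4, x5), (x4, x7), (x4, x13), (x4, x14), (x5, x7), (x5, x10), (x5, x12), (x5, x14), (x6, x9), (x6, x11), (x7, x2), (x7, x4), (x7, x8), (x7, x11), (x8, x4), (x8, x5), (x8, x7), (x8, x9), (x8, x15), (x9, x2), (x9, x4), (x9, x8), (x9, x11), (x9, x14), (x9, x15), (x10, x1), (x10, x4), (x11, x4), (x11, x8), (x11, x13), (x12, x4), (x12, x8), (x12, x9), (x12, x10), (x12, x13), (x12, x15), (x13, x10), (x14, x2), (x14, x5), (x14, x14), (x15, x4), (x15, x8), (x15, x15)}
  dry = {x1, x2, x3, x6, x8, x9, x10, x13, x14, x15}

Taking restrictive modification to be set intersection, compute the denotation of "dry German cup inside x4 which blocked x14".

⟦inside x4⟧ = {x : ⟨x, x4⟩ ∈ ⟦inside⟧} = {x1, x2, x3, x4, x7, x8, x9, x10, x11, x12, x15}
⟦which blocked x14⟧ = {x : ⟨x, x14⟩ ∈ ⟦blocked⟧} = {x1, x2, x3, x6, x7, x9, x10, x12}
⟦cup⟧ = {x1, x2, x3, x5, x9, x11, x12}
… ∩ ⟦inside x4⟧ = {x1, x2, x3, x5, x9, x11, x12} ∩ {x1, x2, x3, x4, x7, x8, x9, x10, x11, x12, x15} = {x1, x2, x3, x9, x11, x12}
… ∩ ⟦which blocked x14⟧ = {x1, x2, x3, x9, x11, x12} ∩ {x1, x2, x3, x6, x7, x9, x10, x12} = {x1, x2, x3, x9, x12}
… ∩ ⟦dry⟧ = {x1, x2, x3, x9, x12} ∩ {x1, x2, x3, x6, x8, x9, x10, x13, x14, x15} = {x1, x2, x3, x9}
… ∩ ⟦German⟧ = {x1, x2, x3, x9} ∩ {x1, x4, x7, x9, x12} = {x1, x9}
So ⟦dry German cup inside x4 which blocked x14⟧ = {x1, x9}.

{x1, x9}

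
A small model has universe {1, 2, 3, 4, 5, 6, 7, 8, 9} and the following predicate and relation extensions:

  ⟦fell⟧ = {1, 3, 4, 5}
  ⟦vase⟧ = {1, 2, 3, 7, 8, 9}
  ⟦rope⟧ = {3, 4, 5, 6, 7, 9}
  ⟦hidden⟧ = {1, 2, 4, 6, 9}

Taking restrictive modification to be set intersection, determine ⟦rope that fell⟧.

{3, 4, 5}

⟦that fell⟧ = ⟦fell⟧ = {1, 3, 4, 5}
⟦rope⟧ = {3, 4, 5, 6, 7, 9}
… ∩ ⟦that fell⟧ = {3, 4, 5, 6, 7, 9} ∩ {1, 3, 4, 5} = {3, 4, 5}
So ⟦rope that fell⟧ = {3, 4, 5}.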